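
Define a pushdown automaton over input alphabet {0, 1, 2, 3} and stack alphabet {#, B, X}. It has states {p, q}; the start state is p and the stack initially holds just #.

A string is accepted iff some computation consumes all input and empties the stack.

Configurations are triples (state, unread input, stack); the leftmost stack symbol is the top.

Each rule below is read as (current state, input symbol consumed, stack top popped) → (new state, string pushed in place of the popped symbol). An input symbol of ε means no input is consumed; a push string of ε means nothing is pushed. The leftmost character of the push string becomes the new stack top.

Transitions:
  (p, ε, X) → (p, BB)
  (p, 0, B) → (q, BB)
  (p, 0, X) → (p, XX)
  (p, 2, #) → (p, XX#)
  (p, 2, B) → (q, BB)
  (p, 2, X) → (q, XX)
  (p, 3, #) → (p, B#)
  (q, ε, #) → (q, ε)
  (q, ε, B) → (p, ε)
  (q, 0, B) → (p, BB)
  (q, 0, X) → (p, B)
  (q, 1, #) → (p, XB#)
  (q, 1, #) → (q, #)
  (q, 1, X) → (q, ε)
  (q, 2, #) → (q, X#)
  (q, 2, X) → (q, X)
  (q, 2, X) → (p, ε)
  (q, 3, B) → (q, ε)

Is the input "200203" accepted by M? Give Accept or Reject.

No computation consumes all input and empties the stack.

Reject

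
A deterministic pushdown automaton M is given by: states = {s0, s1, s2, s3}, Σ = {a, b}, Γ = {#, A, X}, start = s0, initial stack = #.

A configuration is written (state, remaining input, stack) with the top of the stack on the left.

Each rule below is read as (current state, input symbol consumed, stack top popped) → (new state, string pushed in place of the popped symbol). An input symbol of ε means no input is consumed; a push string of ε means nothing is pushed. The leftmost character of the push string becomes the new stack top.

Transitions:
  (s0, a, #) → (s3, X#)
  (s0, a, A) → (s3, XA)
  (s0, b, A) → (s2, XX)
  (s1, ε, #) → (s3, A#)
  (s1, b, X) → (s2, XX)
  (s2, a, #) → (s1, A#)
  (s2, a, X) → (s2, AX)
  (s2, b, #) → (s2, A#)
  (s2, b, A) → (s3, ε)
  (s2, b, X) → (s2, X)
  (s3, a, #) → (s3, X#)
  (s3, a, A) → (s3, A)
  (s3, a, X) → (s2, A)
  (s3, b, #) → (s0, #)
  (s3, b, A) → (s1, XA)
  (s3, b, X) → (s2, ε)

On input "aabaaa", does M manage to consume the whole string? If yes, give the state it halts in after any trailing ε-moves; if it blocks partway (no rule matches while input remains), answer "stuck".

(s0, aabaaa, #)
  read a, top #: go to s3, push X# → (s3, abaaa, X#)
  read a, top X: go to s2, push A → (s2, baaa, A#)
  read b, top A: go to s3, push ε → (s3, aaa, #)
  read a, top #: go to s3, push X# → (s3, aa, X#)
  read a, top X: go to s2, push A → (s2, a, A#)
No transition for (s2, a, top A); M blocks with input a remaining.

stuck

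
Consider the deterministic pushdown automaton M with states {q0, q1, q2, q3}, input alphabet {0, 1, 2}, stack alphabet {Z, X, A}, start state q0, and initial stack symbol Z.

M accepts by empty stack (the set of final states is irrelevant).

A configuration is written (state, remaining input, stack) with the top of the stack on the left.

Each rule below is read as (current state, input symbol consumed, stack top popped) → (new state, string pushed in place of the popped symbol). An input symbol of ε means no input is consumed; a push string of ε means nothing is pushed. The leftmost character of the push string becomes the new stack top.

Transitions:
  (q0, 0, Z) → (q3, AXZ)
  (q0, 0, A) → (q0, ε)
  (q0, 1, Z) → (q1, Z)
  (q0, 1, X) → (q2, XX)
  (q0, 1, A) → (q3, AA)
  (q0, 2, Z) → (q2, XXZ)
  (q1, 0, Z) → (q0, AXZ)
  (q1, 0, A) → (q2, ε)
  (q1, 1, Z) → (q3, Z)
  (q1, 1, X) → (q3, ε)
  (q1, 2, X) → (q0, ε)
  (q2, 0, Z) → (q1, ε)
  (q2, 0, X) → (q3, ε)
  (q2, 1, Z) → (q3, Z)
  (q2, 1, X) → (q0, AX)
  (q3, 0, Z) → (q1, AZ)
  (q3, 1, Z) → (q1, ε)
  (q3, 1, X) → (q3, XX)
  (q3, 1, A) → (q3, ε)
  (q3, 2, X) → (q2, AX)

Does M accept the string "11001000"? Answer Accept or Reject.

Accept

(q0, 11001000, Z)
  read 1, top Z: go to q1, push Z → (q1, 1001000, Z)
  read 1, top Z: go to q3, push Z → (q3, 001000, Z)
  read 0, top Z: go to q1, push AZ → (q1, 01000, AZ)
  read 0, top A: go to q2, push ε → (q2, 1000, Z)
  read 1, top Z: go to q3, push Z → (q3, 000, Z)
  read 0, top Z: go to q1, push AZ → (q1, 00, AZ)
  read 0, top A: go to q2, push ε → (q2, 0, Z)
  read 0, top Z: go to q1, push ε → (q1, ε, ε)
All input consumed and the stack is empty.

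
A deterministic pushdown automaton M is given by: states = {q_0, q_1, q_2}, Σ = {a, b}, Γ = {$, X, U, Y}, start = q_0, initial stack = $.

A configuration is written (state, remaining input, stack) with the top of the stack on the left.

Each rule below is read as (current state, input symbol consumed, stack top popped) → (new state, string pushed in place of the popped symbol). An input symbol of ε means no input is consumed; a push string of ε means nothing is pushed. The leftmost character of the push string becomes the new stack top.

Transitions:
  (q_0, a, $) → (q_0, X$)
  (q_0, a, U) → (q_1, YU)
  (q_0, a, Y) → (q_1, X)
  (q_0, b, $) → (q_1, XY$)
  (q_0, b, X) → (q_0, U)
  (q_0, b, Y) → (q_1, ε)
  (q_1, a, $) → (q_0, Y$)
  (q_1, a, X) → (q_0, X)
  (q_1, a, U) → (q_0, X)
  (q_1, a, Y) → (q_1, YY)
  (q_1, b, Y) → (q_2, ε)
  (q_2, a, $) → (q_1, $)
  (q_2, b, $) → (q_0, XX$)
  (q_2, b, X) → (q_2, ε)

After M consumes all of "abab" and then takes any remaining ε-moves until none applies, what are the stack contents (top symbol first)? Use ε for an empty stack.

U$

(q_0, abab, $)
  read a, top $: go to q_0, push X$ → (q_0, bab, X$)
  read b, top X: go to q_0, push U → (q_0, ab, U$)
  read a, top U: go to q_1, push YU → (q_1, b, YU$)
  read b, top Y: go to q_2, push ε → (q_2, ε, U$)
All input consumed in state q_2 with stack U$.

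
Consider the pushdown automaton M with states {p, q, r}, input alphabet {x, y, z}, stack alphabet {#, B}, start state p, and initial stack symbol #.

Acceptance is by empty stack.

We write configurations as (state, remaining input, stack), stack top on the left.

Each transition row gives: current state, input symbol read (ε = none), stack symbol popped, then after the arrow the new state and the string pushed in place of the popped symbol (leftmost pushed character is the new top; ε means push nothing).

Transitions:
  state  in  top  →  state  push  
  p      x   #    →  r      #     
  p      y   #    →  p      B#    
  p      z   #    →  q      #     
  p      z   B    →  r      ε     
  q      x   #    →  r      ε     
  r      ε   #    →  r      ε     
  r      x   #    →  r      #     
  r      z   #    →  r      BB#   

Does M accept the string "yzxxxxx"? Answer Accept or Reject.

Accept

One accepting computation: (p, yzxxxxx, #) ⊢ (p, zxxxxx, B#) ⊢ (r, xxxxx, #) ⊢ (r, xxxx, #) ⊢ (r, xxx, #) ⊢ (r, xx, #) ⊢ (r, x, #) ⊢ (r, ε, #) ⊢ (r, ε, ε)
All input consumed and the stack is empty.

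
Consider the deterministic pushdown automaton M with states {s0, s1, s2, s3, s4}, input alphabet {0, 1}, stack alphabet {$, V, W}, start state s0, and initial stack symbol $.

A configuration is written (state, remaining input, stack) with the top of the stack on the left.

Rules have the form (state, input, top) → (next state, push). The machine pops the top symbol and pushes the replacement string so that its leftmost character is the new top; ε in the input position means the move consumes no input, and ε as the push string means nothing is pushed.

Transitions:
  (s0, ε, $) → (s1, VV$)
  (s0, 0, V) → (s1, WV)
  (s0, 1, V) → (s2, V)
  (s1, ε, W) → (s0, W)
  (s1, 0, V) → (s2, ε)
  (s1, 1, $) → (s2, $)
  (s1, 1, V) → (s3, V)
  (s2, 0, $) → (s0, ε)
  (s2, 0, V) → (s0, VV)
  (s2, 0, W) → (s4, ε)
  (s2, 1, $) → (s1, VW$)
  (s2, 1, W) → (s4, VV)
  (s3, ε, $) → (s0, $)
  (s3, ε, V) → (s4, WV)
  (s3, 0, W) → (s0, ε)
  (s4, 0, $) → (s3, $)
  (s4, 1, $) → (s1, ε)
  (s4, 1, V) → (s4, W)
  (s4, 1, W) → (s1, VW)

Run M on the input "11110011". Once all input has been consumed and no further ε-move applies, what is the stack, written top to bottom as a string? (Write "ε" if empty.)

VWWVV$

(s0, 11110011, $)
  ε-move, top $: go to s1, push VV$ → (s1, 11110011, VV$)
  read 1, top V: go to s3, push V → (s3, 1110011, VV$)
  ε-move, top V: go to s4, push WV → (s4, 1110011, WVV$)
  read 1, top W: go to s1, push VW → (s1, 110011, VWVV$)
  read 1, top V: go to s3, push V → (s3, 10011, VWVV$)
  ε-move, top V: go to s4, push WV → (s4, 10011, WVWVV$)
  read 1, top W: go to s1, push VW → (s1, 0011, VWVWVV$)
  read 0, top V: go to s2, push ε → (s2, 011, WVWVV$)
  read 0, top W: go to s4, push ε → (s4, 11, VWVV$)
  read 1, top V: go to s4, push W → (s4, 1, WWVV$)
  read 1, top W: go to s1, push VW → (s1, ε, VWWVV$)
All input consumed in state s1 with stack VWWVV$.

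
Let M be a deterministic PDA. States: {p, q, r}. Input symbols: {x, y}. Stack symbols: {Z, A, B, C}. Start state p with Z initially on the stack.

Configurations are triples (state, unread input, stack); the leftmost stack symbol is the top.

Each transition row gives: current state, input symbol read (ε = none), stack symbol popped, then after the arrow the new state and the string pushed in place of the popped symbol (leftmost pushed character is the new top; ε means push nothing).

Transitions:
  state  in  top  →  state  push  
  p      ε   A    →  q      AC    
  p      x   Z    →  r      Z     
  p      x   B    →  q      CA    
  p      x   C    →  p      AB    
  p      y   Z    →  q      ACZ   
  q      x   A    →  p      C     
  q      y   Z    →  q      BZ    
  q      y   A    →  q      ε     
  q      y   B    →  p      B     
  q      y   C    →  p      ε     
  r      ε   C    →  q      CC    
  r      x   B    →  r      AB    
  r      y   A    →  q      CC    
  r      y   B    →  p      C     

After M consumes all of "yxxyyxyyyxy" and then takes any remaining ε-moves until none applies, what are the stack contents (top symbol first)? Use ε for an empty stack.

(p, yxxyyxyyyxy, Z)
  read y, top Z: go to q, push ACZ → (q, xxyyxyyyxy, ACZ)
  read x, top A: go to p, push C → (p, xyyxyyyxy, CCZ)
  read x, top C: go to p, push AB → (p, yyxyyyxy, ABCZ)
  ε-move, top A: go to q, push AC → (q, yyxyyyxy, ACBCZ)
  read y, top A: go to q, push ε → (q, yxyyyxy, CBCZ)
  read y, top C: go to p, push ε → (p, xyyyxy, BCZ)
  read x, top B: go to q, push CA → (q, yyyxy, CACZ)
  read y, top C: go to p, push ε → (p, yyxy, ACZ)
  ε-move, top A: go to q, push AC → (q, yyxy, ACCZ)
  read y, top A: go to q, push ε → (q, yxy, CCZ)
  read y, top C: go to p, push ε → (p, xy, CZ)
  read x, top C: go to p, push AB → (p, y, ABZ)
  ε-move, top A: go to q, push AC → (q, y, ACBZ)
  read y, top A: go to q, push ε → (q, ε, CBZ)
All input consumed in state q with stack CBZ.

CBZ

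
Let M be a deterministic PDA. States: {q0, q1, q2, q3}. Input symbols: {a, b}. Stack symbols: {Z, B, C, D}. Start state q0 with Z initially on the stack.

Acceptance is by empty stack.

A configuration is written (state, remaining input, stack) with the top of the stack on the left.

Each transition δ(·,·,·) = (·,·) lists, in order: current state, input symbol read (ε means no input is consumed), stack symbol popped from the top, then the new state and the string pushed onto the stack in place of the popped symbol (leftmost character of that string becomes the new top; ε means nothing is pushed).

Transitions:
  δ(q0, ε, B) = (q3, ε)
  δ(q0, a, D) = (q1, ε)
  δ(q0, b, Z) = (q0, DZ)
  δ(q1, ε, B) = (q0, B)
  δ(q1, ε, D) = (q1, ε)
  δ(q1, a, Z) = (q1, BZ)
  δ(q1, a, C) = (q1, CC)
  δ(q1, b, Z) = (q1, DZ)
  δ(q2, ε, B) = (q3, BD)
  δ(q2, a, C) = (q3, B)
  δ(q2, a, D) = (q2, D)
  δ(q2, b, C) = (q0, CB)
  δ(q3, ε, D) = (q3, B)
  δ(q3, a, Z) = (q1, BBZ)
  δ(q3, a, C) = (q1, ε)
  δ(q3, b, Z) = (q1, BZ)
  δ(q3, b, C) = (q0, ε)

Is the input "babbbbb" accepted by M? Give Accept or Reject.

Reject

(q0, babbbbb, Z) ⊢ (q0, abbbbb, DZ) ⊢ (q1, bbbbb, Z) ⊢ (q1, bbbb, DZ) ⊢ (q1, bbbb, Z) ⊢ (q1, bbb, DZ) ⊢ (q1, bbb, Z) ⊢ (q1, bb, DZ) ⊢ (q1, bb, Z) ⊢ (q1, b, DZ) ⊢ (q1, b, Z) ⊢ (q1, ε, DZ) ⊢ (q1, ε, Z)
All input consumed; stack is Z, not empty, and no further ε-move applies.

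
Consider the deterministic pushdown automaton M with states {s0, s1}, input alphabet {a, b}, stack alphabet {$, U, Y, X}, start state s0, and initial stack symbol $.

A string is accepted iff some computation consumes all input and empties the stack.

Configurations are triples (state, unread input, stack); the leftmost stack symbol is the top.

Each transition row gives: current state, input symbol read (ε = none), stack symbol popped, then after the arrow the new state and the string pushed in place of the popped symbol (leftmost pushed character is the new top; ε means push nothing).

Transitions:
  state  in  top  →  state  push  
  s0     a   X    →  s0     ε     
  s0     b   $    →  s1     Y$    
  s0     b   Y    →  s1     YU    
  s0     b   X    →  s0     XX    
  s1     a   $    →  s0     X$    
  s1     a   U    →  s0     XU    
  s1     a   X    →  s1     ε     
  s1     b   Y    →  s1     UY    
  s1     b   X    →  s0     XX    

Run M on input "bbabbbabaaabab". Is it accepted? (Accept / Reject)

(s0, bbabbbabaaabab, $) ⊢ (s1, babbbabaaabab, Y$) ⊢ (s1, abbbabaaabab, UY$) ⊢ (s0, bbbabaaabab, XUY$) ⊢ (s0, bbabaaabab, XXUY$) ⊢ (s0, babaaabab, XXXUY$) ⊢ (s0, abaaabab, XXXXUY$) ⊢ (s0, baaabab, XXXUY$) ⊢ (s0, aaabab, XXXXUY$) ⊢ (s0, aabab, XXXUY$) ⊢ (s0, abab, XXUY$) ⊢ (s0, bab, XUY$) ⊢ (s0, ab, XXUY$) ⊢ (s0, b, XUY$) ⊢ (s0, ε, XXUY$)
All input consumed; stack is XXUY$, not empty, and no further ε-move applies.

Reject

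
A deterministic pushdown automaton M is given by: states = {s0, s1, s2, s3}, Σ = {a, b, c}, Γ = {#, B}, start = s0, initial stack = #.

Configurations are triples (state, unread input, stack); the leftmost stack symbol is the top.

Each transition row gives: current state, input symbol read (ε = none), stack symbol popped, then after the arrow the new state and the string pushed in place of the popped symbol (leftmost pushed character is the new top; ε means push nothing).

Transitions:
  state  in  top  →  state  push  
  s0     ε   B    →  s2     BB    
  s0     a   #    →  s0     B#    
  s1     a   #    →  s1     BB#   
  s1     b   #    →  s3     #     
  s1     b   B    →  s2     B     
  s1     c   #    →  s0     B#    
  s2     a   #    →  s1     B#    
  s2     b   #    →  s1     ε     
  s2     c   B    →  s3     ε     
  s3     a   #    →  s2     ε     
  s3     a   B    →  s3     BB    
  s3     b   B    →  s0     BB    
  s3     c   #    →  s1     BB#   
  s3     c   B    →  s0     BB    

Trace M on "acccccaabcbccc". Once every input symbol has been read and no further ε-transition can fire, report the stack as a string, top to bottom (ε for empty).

BBBBBBBB#

(s0, acccccaabcbccc, #) ⊢ (s0, cccccaabcbccc, B#) ⊢ (s2, cccccaabcbccc, BB#) ⊢ (s3, ccccaabcbccc, B#) ⊢ (s0, cccaabcbccc, BB#) ⊢ (s2, cccaabcbccc, BBB#) ⊢ (s3, ccaabcbccc, BB#) ⊢ (s0, caabcbccc, BBB#) ⊢ (s2, caabcbccc, BBBB#) ⊢ (s3, aabcbccc, BBB#) ⊢ (s3, abcbccc, BBBB#) ⊢ (s3, bcbccc, BBBBB#) ⊢ (s0, cbccc, BBBBBB#) ⊢ (s2, cbccc, BBBBBBB#) ⊢ (s3, bccc, BBBBBB#) ⊢ (s0, ccc, BBBBBBB#) ⊢ (s2, ccc, BBBBBBBB#) ⊢ (s3, cc, BBBBBBB#) ⊢ (s0, c, BBBBBBBB#) ⊢ (s2, c, BBBBBBBBB#) ⊢ (s3, ε, BBBBBBBB#)
All input consumed in state s3 with stack BBBBBBBB#.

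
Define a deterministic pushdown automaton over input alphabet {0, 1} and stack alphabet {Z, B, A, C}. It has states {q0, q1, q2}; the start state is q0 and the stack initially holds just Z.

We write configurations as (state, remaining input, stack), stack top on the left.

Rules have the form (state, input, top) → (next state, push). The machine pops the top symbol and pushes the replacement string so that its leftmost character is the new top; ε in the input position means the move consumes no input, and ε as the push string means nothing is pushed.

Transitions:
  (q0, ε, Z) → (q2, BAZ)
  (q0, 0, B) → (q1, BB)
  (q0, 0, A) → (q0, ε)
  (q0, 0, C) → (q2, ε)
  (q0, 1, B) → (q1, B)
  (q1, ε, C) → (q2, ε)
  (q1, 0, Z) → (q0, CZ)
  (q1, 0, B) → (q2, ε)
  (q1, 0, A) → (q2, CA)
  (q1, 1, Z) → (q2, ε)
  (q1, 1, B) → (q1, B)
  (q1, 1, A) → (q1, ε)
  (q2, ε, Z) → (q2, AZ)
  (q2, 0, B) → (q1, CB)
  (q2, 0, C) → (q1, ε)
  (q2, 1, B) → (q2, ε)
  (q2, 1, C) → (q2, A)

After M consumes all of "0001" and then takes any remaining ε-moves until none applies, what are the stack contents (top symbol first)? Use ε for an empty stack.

AZ

(q0, 0001, Z)
  ε-move, top Z: go to q2, push BAZ → (q2, 0001, BAZ)
  read 0, top B: go to q1, push CB → (q1, 001, CBAZ)
  ε-move, top C: go to q2, push ε → (q2, 001, BAZ)
  read 0, top B: go to q1, push CB → (q1, 01, CBAZ)
  ε-move, top C: go to q2, push ε → (q2, 01, BAZ)
  read 0, top B: go to q1, push CB → (q1, 1, CBAZ)
  ε-move, top C: go to q2, push ε → (q2, 1, BAZ)
  read 1, top B: go to q2, push ε → (q2, ε, AZ)
All input consumed in state q2 with stack AZ.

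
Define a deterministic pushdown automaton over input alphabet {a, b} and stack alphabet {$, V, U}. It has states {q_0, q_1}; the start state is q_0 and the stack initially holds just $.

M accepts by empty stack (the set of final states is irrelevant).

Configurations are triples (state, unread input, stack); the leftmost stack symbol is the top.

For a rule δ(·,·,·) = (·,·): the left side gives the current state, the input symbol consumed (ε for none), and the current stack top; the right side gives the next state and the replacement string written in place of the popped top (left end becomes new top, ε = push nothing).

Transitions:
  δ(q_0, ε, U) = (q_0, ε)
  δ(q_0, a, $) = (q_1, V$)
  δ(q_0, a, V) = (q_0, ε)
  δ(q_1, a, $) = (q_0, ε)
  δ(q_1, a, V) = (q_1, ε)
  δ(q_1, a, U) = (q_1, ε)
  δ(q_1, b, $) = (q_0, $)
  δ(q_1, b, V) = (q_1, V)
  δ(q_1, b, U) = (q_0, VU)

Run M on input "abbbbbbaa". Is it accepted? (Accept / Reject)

Accept

(q_0, abbbbbbaa, $)
  read a, top $: go to q_1, push V$ → (q_1, bbbbbbaa, V$)
  read b, top V: go to q_1, push V → (q_1, bbbbbaa, V$)
  read b, top V: go to q_1, push V → (q_1, bbbbaa, V$)
  read b, top V: go to q_1, push V → (q_1, bbbaa, V$)
  read b, top V: go to q_1, push V → (q_1, bbaa, V$)
  read b, top V: go to q_1, push V → (q_1, baa, V$)
  read b, top V: go to q_1, push V → (q_1, aa, V$)
  read a, top V: go to q_1, push ε → (q_1, a, $)
  read a, top $: go to q_0, push ε → (q_0, ε, ε)
All input consumed and the stack is empty.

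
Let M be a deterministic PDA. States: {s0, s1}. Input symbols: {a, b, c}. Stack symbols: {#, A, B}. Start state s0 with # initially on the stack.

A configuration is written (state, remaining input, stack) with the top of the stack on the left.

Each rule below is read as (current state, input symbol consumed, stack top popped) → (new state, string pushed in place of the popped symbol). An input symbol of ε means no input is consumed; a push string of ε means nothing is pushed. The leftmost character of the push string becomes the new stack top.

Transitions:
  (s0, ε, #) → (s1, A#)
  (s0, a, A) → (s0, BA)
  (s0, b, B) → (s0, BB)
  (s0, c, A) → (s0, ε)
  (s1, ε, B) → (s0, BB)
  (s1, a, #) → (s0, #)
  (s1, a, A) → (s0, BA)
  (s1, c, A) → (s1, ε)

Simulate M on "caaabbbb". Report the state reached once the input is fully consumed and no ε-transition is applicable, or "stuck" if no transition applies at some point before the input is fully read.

(s0, caaabbbb, #)
  ε-move, top #: go to s1, push A# → (s1, caaabbbb, A#)
  read c, top A: go to s1, push ε → (s1, aaabbbb, #)
  read a, top #: go to s0, push # → (s0, aabbbb, #)
  ε-move, top #: go to s1, push A# → (s1, aabbbb, A#)
  read a, top A: go to s0, push BA → (s0, abbbb, BA#)
No transition for (s0, a, top B); M blocks with input abbbb remaining.

stuck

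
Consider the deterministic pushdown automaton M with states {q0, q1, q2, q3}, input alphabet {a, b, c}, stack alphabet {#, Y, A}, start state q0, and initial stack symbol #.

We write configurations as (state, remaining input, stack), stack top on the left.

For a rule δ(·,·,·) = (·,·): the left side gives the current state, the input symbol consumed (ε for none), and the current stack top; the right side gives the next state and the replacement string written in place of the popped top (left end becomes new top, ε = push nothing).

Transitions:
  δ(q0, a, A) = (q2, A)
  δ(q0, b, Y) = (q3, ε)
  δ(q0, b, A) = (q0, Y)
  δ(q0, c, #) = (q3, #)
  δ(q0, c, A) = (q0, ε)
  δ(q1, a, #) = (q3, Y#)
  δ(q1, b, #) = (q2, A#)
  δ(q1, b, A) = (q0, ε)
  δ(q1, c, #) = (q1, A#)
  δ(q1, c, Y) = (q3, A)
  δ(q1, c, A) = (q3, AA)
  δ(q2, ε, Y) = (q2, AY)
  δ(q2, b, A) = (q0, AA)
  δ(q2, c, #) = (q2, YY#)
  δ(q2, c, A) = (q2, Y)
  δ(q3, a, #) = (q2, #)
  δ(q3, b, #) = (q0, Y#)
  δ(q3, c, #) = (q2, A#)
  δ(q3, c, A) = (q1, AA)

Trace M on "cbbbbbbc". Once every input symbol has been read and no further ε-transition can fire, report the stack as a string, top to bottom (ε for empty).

(q0, cbbbbbbc, #)
  read c, top #: go to q3, push # → (q3, bbbbbbc, #)
  read b, top #: go to q0, push Y# → (q0, bbbbbc, Y#)
  read b, top Y: go to q3, push ε → (q3, bbbbc, #)
  read b, top #: go to q0, push Y# → (q0, bbbc, Y#)
  read b, top Y: go to q3, push ε → (q3, bbc, #)
  read b, top #: go to q0, push Y# → (q0, bc, Y#)
  read b, top Y: go to q3, push ε → (q3, c, #)
  read c, top #: go to q2, push A# → (q2, ε, A#)
All input consumed in state q2 with stack A#.

A#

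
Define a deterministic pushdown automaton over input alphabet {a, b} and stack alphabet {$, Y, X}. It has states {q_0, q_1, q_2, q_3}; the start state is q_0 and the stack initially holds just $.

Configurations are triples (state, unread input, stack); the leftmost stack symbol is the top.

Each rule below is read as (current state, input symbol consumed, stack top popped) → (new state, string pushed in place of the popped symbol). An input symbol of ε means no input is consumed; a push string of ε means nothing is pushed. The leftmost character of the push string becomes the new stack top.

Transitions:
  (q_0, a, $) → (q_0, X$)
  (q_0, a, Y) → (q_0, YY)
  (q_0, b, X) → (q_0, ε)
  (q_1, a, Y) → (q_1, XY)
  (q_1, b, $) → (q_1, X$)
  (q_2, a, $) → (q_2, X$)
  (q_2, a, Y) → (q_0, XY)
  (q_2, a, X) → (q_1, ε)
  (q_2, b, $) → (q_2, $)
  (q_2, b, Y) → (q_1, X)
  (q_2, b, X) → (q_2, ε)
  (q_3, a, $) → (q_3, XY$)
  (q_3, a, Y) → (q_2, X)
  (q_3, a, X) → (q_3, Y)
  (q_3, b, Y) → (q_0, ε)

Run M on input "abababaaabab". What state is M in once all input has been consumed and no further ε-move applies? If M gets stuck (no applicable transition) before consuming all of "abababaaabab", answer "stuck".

stuck

(q_0, abababaaabab, $)
  read a, top $: go to q_0, push X$ → (q_0, bababaaabab, X$)
  read b, top X: go to q_0, push ε → (q_0, ababaaabab, $)
  read a, top $: go to q_0, push X$ → (q_0, babaaabab, X$)
  read b, top X: go to q_0, push ε → (q_0, abaaabab, $)
  read a, top $: go to q_0, push X$ → (q_0, baaabab, X$)
  read b, top X: go to q_0, push ε → (q_0, aaabab, $)
  read a, top $: go to q_0, push X$ → (q_0, aabab, X$)
No transition for (q_0, a, top X); M blocks with input aabab remaining.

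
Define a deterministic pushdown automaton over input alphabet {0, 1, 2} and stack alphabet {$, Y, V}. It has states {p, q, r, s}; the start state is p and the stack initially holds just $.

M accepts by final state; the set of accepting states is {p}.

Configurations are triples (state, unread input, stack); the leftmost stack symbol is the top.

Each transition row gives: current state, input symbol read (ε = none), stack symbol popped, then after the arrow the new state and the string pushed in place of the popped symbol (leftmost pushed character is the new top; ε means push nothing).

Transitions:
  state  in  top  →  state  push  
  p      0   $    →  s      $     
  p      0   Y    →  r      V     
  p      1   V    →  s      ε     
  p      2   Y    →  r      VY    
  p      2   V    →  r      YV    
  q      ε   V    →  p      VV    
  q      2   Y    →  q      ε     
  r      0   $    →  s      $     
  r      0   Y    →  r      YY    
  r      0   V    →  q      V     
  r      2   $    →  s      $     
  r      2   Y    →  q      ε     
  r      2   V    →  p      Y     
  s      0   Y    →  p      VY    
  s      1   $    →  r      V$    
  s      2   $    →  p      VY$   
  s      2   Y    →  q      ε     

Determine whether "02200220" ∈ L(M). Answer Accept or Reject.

Reject

(p, 02200220, $) ⊢ (s, 2200220, $) ⊢ (p, 200220, VY$) ⊢ (r, 00220, YVY$) ⊢ (r, 0220, YYVY$) ⊢ (r, 220, YYYVY$) ⊢ (q, 20, YYVY$) ⊢ (q, 0, YVY$)
No transition applies at (q, 0, YVY$); input not fully consumed.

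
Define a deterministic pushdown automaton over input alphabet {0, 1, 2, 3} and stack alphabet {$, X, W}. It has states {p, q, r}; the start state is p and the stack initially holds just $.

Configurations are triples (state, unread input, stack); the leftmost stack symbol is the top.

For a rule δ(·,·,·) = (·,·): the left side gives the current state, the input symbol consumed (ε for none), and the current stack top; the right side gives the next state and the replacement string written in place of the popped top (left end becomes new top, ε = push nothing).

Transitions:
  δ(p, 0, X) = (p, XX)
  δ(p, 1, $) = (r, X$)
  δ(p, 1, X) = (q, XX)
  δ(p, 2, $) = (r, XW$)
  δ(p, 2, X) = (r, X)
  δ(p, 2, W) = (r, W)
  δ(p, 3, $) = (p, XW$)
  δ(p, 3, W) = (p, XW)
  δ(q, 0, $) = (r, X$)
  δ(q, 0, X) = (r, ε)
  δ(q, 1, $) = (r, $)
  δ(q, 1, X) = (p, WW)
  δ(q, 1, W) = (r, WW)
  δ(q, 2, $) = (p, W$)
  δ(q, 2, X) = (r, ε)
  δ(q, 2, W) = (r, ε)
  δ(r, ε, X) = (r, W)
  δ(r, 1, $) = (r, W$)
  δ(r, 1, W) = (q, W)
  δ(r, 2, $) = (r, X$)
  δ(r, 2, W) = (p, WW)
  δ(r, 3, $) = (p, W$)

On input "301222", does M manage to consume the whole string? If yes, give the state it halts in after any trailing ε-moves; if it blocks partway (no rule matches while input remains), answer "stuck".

(p, 301222, $)
  read 3, top $: go to p, push XW$ → (p, 01222, XW$)
  read 0, top X: go to p, push XX → (p, 1222, XXW$)
  read 1, top X: go to q, push XX → (q, 222, XXXW$)
  read 2, top X: go to r, push ε → (r, 22, XXW$)
  ε-move, top X: go to r, push W → (r, 22, WXW$)
  read 2, top W: go to p, push WW → (p, 2, WWXW$)
  read 2, top W: go to r, push W → (r, ε, WWXW$)
All input consumed; M is in state r.

r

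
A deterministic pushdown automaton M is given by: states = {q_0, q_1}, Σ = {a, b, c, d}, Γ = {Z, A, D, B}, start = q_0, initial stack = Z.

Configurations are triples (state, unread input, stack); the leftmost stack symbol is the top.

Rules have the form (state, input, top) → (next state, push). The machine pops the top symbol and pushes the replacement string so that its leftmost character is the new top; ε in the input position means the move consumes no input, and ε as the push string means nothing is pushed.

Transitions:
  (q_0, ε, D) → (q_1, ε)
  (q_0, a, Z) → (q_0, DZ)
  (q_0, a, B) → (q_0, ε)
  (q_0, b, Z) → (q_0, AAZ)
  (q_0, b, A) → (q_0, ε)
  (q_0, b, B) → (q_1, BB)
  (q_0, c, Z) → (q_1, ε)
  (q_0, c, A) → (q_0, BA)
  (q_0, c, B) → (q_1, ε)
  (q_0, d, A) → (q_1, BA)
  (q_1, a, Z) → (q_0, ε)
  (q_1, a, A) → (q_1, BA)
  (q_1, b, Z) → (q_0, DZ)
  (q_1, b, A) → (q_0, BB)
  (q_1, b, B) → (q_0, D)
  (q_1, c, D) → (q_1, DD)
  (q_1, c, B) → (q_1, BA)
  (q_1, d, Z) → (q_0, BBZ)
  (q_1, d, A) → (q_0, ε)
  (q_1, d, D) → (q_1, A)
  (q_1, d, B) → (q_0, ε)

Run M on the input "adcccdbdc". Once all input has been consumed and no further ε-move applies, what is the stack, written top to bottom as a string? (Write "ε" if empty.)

(q_0, adcccdbdc, Z) ⊢ (q_0, dcccdbdc, DZ) ⊢ (q_1, dcccdbdc, Z) ⊢ (q_0, cccdbdc, BBZ) ⊢ (q_1, ccdbdc, BZ) ⊢ (q_1, cdbdc, BAZ) ⊢ (q_1, dbdc, BAAZ) ⊢ (q_0, bdc, AAZ) ⊢ (q_0, dc, AZ) ⊢ (q_1, c, BAZ) ⊢ (q_1, ε, BAAZ)
All input consumed in state q_1 with stack BAAZ.

BAAZ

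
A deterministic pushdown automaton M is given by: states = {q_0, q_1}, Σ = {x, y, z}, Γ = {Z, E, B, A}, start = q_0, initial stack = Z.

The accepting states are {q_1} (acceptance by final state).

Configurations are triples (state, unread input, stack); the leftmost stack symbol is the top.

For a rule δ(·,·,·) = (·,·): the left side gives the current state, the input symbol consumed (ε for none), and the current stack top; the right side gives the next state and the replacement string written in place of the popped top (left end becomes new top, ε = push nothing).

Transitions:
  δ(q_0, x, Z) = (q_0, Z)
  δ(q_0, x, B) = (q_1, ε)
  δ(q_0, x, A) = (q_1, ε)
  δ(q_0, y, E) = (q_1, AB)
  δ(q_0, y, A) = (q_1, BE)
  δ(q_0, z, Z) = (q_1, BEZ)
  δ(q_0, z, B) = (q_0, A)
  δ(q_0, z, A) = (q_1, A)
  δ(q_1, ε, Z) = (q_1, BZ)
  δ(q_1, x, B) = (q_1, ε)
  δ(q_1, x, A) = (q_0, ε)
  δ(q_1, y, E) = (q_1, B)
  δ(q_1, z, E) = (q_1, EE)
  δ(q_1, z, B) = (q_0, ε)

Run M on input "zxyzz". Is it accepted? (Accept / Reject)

Accept

(q_0, zxyzz, Z)
  read z, top Z: go to q_1, push BEZ → (q_1, xyzz, BEZ)
  read x, top B: go to q_1, push ε → (q_1, yzz, EZ)
  read y, top E: go to q_1, push B → (q_1, zz, BZ)
  read z, top B: go to q_0, push ε → (q_0, z, Z)
  read z, top Z: go to q_1, push BEZ → (q_1, ε, BEZ)
All input consumed; state q_1 ∈ F.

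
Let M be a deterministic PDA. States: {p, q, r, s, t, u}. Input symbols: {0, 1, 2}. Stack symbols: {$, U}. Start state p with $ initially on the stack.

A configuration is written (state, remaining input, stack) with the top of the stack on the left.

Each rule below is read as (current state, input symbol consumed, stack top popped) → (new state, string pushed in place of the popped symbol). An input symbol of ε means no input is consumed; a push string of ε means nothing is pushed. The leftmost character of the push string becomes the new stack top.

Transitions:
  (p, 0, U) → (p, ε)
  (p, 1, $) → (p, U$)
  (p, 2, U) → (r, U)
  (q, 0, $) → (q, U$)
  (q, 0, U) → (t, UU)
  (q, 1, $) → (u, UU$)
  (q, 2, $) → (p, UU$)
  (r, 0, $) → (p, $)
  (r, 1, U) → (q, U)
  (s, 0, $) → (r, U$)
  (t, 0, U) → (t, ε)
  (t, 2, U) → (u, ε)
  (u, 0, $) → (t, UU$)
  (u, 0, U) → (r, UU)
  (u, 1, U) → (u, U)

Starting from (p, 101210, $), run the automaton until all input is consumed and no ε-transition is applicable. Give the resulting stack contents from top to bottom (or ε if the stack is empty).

UU$

(p, 101210, $)
  read 1, top $: go to p, push U$ → (p, 01210, U$)
  read 0, top U: go to p, push ε → (p, 1210, $)
  read 1, top $: go to p, push U$ → (p, 210, U$)
  read 2, top U: go to r, push U → (r, 10, U$)
  read 1, top U: go to q, push U → (q, 0, U$)
  read 0, top U: go to t, push UU → (t, ε, UU$)
All input consumed in state t with stack UU$.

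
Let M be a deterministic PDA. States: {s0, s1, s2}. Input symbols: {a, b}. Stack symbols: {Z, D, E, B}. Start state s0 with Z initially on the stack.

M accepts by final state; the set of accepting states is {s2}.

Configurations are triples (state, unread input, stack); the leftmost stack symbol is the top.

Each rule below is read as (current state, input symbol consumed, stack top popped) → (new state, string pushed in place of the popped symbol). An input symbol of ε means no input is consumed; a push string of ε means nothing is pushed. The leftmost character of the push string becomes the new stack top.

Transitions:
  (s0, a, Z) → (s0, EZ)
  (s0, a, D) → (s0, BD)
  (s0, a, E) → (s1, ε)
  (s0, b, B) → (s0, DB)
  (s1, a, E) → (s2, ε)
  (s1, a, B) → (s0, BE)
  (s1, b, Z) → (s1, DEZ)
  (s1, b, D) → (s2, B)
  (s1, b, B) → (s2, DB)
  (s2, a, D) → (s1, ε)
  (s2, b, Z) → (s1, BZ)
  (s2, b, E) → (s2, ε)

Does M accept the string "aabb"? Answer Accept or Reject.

Accept

(s0, aabb, Z)
  read a, top Z: go to s0, push EZ → (s0, abb, EZ)
  read a, top E: go to s1, push ε → (s1, bb, Z)
  read b, top Z: go to s1, push DEZ → (s1, b, DEZ)
  read b, top D: go to s2, push B → (s2, ε, BEZ)
All input consumed; state s2 ∈ F.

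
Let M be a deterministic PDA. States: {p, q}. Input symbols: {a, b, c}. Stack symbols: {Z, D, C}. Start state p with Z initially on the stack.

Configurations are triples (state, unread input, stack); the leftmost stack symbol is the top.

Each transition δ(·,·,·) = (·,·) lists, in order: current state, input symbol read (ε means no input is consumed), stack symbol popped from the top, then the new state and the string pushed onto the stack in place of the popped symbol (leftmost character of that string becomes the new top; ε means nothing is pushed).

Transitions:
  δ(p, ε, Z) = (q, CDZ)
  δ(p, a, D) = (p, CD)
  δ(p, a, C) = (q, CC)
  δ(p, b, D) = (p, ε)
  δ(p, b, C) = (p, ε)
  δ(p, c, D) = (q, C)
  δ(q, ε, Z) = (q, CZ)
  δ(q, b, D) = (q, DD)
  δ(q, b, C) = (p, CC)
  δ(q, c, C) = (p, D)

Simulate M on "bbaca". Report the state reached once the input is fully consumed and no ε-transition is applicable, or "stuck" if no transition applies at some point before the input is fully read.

p

(p, bbaca, Z) ⊢ (q, bbaca, CDZ) ⊢ (p, baca, CCDZ) ⊢ (p, aca, CDZ) ⊢ (q, ca, CCDZ) ⊢ (p, a, DCDZ) ⊢ (p, ε, CDCDZ)
All input consumed; M is in state p.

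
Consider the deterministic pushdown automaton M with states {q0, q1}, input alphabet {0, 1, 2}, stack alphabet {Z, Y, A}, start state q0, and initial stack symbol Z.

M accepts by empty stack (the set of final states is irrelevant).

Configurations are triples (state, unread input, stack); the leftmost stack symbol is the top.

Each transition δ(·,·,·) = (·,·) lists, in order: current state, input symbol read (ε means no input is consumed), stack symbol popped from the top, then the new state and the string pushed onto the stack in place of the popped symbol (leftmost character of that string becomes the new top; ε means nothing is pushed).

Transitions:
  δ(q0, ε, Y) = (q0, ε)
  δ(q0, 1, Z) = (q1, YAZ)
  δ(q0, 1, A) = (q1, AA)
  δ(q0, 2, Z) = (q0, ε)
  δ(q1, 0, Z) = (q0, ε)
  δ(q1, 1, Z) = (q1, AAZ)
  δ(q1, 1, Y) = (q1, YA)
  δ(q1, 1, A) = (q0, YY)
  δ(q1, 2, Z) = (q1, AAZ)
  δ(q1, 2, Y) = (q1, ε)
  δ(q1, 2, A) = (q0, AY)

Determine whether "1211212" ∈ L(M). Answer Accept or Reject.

Accept

(q0, 1211212, Z)
  read 1, top Z: go to q1, push YAZ → (q1, 211212, YAZ)
  read 2, top Y: go to q1, push ε → (q1, 11212, AZ)
  read 1, top A: go to q0, push YY → (q0, 1212, YYZ)
  ε-move, top Y: go to q0, push ε → (q0, 1212, YZ)
  ε-move, top Y: go to q0, push ε → (q0, 1212, Z)
  read 1, top Z: go to q1, push YAZ → (q1, 212, YAZ)
  read 2, top Y: go to q1, push ε → (q1, 12, AZ)
  read 1, top A: go to q0, push YY → (q0, 2, YYZ)
  ε-move, top Y: go to q0, push ε → (q0, 2, YZ)
  ε-move, top Y: go to q0, push ε → (q0, 2, Z)
  read 2, top Z: go to q0, push ε → (q0, ε, ε)
All input consumed and the stack is empty.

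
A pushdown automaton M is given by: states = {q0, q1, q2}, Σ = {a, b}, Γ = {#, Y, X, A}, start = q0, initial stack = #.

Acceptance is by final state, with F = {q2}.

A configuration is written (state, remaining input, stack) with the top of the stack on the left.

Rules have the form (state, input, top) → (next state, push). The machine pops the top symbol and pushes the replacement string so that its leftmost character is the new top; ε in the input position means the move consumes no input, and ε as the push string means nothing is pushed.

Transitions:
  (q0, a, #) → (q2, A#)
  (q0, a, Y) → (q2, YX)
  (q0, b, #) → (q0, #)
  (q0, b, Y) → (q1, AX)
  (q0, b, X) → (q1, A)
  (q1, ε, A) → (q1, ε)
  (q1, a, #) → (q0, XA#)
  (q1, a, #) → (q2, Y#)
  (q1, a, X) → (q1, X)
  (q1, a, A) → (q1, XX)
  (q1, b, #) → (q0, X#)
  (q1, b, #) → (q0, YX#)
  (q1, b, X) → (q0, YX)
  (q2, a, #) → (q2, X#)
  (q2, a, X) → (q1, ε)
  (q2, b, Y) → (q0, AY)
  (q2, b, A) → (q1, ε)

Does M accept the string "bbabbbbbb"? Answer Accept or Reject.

Reject

No computation consumes all input and reaches a final state.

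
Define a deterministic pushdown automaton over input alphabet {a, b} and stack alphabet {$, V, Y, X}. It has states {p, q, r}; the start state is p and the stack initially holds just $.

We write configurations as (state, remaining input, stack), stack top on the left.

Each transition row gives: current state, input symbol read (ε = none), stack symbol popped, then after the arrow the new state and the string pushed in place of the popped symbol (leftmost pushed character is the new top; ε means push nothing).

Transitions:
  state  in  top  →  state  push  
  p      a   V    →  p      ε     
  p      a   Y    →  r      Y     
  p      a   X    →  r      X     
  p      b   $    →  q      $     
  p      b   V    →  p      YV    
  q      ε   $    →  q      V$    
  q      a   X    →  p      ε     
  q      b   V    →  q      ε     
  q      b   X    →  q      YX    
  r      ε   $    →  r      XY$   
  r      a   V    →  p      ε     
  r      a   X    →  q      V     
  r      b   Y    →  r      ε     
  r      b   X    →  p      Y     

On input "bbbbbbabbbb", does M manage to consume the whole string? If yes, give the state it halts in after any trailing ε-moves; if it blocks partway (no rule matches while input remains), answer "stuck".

(p, bbbbbbabbbb, $)
  read b, top $: go to q, push $ → (q, bbbbbabbbb, $)
  ε-move, top $: go to q, push V$ → (q, bbbbbabbbb, V$)
  read b, top V: go to q, push ε → (q, bbbbabbbb, $)
  ε-move, top $: go to q, push V$ → (q, bbbbabbbb, V$)
  read b, top V: go to q, push ε → (q, bbbabbbb, $)
  ε-move, top $: go to q, push V$ → (q, bbbabbbb, V$)
  read b, top V: go to q, push ε → (q, bbabbbb, $)
  ε-move, top $: go to q, push V$ → (q, bbabbbb, V$)
  read b, top V: go to q, push ε → (q, babbbb, $)
  ε-move, top $: go to q, push V$ → (q, babbbb, V$)
  read b, top V: go to q, push ε → (q, abbbb, $)
  ε-move, top $: go to q, push V$ → (q, abbbb, V$)
No transition for (q, a, top V); M blocks with input abbbb remaining.

stuck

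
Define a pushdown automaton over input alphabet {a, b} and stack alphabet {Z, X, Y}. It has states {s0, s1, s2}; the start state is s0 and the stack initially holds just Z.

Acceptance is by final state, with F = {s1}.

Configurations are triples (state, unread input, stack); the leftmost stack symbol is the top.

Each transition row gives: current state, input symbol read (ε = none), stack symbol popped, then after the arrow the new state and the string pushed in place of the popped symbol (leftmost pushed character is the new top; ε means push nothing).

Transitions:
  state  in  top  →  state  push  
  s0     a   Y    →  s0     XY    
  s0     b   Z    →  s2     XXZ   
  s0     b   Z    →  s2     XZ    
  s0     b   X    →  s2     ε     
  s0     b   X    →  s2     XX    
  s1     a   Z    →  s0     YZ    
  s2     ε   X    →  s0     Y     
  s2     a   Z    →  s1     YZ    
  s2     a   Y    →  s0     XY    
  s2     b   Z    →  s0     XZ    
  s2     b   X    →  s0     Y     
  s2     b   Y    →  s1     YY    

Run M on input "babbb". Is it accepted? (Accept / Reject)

No computation consumes all input and reaches a final state.

Reject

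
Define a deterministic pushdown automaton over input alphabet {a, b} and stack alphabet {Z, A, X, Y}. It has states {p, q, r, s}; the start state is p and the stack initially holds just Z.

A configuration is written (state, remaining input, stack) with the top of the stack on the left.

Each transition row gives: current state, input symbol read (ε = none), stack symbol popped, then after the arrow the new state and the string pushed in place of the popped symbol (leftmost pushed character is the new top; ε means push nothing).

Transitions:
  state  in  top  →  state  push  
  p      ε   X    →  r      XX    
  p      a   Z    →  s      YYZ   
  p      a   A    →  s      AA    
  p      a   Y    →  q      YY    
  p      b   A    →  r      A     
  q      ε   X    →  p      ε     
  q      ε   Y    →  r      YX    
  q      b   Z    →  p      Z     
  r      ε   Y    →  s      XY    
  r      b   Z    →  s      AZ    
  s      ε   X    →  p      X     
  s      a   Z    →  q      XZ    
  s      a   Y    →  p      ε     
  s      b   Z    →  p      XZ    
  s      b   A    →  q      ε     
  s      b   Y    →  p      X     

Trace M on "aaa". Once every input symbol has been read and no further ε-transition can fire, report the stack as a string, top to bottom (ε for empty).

XXYXYZ

(p, aaa, Z)
  read a, top Z: go to s, push YYZ → (s, aa, YYZ)
  read a, top Y: go to p, push ε → (p, a, YZ)
  read a, top Y: go to q, push YY → (q, ε, YYZ)
  ε-move, top Y: go to r, push YX → (r, ε, YXYZ)
  ε-move, top Y: go to s, push XY → (s, ε, XYXYZ)
  ε-move, top X: go to p, push X → (p, ε, XYXYZ)
  ε-move, top X: go to r, push XX → (r, ε, XXYXYZ)
All input consumed in state r with stack XXYXYZ.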